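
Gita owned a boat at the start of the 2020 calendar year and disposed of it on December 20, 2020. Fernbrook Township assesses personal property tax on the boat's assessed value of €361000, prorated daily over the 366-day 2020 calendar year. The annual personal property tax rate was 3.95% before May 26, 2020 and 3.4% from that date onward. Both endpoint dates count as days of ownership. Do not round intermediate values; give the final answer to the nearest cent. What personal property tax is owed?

January 1 – May 25, 2020: 146 days at 3.95% → €361000 × 3.95% × 146/366 = €5688.2158
May 26 – December 20, 2020: 209 days at 3.4% → €361000 × 3.4% × 209/366 = €7008.9235
Total = €12697.1393

€12697.14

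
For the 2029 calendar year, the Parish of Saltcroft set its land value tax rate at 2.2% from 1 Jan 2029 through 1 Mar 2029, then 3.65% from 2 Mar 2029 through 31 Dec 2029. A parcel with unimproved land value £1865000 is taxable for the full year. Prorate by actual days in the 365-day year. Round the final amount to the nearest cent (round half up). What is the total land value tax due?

1 Jan – 1 Mar 2029: 60 days at 2.2% → £1865000 × 2.2% × 60/365 = £6744.6575
2 Mar – 31 Dec 2029: 305 days at 3.65% → £1865000 × 3.65% × 305/365 = £56882.5000
Total = £63627.1575

£63627.16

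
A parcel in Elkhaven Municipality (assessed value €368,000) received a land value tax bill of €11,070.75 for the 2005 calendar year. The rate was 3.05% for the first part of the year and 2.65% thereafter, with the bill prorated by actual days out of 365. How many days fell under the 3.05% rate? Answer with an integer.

Let d = days at the first rate; then 365 − d days at the second rate.
€368,000 × [3.05%·d + 2.65%·(365−d)] / 365 = €11,070.75
Solving gives d = 327, so the new rate took effect on 24 Nov 2005.

327 days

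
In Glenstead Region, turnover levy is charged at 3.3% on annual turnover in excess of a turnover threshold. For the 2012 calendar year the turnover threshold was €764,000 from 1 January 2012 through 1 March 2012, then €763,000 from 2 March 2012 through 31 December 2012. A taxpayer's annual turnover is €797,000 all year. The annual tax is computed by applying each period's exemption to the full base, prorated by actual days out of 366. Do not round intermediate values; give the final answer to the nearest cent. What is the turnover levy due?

€1,116.50

1 January – 1 March 2012: 61 days, exemption €764,000 → (€797,000 − €764,000) × 3.3% × 61/366 = €181.5000
2 March – 31 December 2012: 305 days, exemption €763,000 → (€797,000 − €763,000) × 3.3% × 305/366 = €935.0000
Total = €1,116.5000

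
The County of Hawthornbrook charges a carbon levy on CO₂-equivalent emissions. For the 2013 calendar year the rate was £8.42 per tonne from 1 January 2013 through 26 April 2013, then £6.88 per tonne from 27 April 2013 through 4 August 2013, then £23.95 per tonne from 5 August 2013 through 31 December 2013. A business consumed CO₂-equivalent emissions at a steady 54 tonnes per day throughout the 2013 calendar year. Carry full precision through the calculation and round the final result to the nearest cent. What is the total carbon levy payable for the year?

£282,596.58

1 January – 26 April 2013: 116 days × 54 tonnes/day = 6,264 tonnes at £8.42/tonne → £52,742.88
27 April – 4 August 2013: 100 days × 54 tonnes/day = 5,400 tonnes at £6.88/tonne → £37,152.00
5 August – 31 December 2013: 149 days × 54 tonnes/day = 8,046 tonnes at £23.95/tonne → £192,701.70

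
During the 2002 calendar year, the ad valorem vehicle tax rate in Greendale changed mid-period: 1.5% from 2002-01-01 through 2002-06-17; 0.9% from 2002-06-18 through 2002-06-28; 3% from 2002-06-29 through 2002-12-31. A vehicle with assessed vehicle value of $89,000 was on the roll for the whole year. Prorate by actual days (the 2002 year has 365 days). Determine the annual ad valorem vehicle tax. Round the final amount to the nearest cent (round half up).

2002-01-01 to 2002-06-17: 168 days at 1.5% → $89,000 × 1.5% × 168/365 = $614.4658
2002-06-18 to 2002-06-28: 11 days at 0.9% → $89,000 × 0.9% × 11/365 = $24.1397
2002-06-29 to 2002-12-31: 186 days at 3% → $89,000 × 3% × 186/365 = $1,360.6027
Total = $1,999.2082

$1,999.21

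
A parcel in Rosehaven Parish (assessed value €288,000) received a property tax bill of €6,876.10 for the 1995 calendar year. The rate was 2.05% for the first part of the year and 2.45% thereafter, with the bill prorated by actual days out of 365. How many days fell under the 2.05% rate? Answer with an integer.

Let d = days at the first rate; then 365 − d days at the second rate.
€288,000 × [2.05%·d + 2.45%·(365−d)] / 365 = €6,876.10
Solving gives d = 57, so the new rate took effect on 27 Feb 1995.

57 days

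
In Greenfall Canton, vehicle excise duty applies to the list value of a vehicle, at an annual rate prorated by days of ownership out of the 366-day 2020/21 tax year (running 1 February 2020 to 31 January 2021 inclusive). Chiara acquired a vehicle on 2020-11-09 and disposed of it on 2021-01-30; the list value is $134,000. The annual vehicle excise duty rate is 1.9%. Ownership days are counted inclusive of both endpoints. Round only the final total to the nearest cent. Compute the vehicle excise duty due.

Days held (2020-11-09 to 2021-01-30): 83 out of 366
Tax = $134,000 × 1.9% × 83/366 = $577.3716

$577.37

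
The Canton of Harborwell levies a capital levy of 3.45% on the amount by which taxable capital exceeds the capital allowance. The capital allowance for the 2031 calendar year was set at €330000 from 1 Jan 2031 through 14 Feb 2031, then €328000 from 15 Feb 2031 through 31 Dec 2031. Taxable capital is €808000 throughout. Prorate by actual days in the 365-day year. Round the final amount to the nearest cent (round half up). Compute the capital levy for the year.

1 Jan – 14 Feb 2031: 45 days, exemption €330000 → (€808000 − €330000) × 3.45% × 45/365 = €2033.1370
15 Feb – 31 Dec 2031: 320 days, exemption €328000 → (€808000 − €328000) × 3.45% × 320/365 = €14518.3562
Total = €16551.4932

€16551.49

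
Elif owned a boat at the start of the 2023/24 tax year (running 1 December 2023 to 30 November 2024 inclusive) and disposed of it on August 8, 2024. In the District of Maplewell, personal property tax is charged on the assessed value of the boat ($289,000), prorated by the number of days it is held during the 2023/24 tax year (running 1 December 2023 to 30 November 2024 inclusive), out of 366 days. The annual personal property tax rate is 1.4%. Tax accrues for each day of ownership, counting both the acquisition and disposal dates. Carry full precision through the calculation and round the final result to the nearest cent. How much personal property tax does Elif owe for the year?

$2,785.77

Days held (December 1, 2023 – August 8, 2024): 252 out of 366
Tax = $289,000 × 1.4% × 252/366 = $2,785.7705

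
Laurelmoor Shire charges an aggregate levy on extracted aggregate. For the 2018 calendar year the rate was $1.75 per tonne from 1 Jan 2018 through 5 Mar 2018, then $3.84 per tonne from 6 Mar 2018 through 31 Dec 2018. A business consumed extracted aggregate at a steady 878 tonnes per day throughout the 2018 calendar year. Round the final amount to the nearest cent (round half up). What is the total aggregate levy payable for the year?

$1,113,163.52

1 Jan – 5 Mar 2018: 64 days × 878 tonnes/day = 56,192 tonnes at $1.75/tonne → $98,336.00
6 Mar – 31 Dec 2018: 301 days × 878 tonnes/day = 264,278 tonnes at $3.84/tonne → $1,014,827.52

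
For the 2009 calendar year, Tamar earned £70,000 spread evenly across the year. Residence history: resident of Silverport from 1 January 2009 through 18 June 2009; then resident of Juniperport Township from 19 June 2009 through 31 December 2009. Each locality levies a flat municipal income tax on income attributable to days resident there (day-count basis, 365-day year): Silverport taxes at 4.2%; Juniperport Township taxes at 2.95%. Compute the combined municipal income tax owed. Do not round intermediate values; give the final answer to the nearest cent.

Silverport, 1 January – 18 June 2009: 169 days → £70,000 × 4.2% × 169/365 = £1,361.2603
Juniperport Township, 19 June – 31 December 2009: 196 days → £70,000 × 2.95% × 196/365 = £1,108.8767
Total = £2,470.1370

£2,470.14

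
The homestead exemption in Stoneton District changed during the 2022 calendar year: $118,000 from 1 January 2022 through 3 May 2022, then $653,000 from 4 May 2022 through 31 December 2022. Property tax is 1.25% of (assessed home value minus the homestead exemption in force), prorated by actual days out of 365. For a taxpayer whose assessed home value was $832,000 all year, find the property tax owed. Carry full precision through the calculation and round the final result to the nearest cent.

1 January – 3 May 2022: 123 days, exemption $118,000 → ($832,000 − $118,000) × 1.25% × 123/365 = $3,007.6027
4 May – 31 December 2022: 242 days, exemption $653,000 → ($832,000 − $653,000) × 1.25% × 242/365 = $1,483.4932
Total = $4,491.0959

$4,491.10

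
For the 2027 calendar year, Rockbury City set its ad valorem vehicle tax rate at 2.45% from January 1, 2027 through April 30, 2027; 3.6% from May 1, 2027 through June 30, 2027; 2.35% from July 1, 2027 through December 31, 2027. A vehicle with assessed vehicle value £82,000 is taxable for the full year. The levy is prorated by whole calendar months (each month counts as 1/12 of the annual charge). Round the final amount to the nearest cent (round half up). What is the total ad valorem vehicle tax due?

January 1 – April 30, 2027: 4 months at 2.45% → £82,000 × 2.45% × 4/12 = £669.6667
May 1 – June 30, 2027: 2 months at 3.6% → £82,000 × 3.6% × 2/12 = £492.0000
July 1 – December 31, 2027: 6 months at 2.35% → £82,000 × 2.35% × 6/12 = £963.5000
Total = £2,125.1667

£2,125.17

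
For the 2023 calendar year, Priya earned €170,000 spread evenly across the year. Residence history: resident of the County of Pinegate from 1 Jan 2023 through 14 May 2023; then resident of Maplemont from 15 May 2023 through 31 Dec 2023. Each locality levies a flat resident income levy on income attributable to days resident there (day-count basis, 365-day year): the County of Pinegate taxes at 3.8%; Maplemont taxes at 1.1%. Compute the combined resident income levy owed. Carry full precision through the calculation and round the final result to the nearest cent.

The County of Pinegate, 1 Jan – 14 May 2023: 134 days → €170,000 × 3.8% × 134/365 = €2,371.6164
Maplemont, 15 May – 31 Dec 2023: 231 days → €170,000 × 1.1% × 231/365 = €1,183.4795
Total = €3,555.0959

€3,555.10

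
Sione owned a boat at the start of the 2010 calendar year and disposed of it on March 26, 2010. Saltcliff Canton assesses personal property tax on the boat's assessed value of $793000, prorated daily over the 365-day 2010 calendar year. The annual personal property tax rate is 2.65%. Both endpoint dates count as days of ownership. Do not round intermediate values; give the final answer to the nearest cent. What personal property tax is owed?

Days held (January 1 – March 26, 2010): 85 out of 365
Tax = $793000 × 2.65% × 85/365 = $4893.7877

$4893.79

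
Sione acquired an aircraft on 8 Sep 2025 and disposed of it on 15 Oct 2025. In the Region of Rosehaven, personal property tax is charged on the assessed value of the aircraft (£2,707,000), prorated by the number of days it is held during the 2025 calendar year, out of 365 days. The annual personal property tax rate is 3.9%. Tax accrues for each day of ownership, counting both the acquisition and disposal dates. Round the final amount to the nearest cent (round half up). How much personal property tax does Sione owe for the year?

£10,991.16

Days held (8 Sep – 15 Oct 2025): 38 out of 365
Tax = £2,707,000 × 3.9% × 38/365 = £10,991.1616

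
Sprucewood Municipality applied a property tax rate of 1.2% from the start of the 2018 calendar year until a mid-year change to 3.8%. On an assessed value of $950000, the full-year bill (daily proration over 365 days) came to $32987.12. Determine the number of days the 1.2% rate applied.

46 days

Let d = days at the first rate; then 365 − d days at the second rate.
$950000 × [1.2%·d + 3.8%·(365−d)] / 365 = $32987.12
Solving gives d = 46, so the new rate took effect on February 16, 2018.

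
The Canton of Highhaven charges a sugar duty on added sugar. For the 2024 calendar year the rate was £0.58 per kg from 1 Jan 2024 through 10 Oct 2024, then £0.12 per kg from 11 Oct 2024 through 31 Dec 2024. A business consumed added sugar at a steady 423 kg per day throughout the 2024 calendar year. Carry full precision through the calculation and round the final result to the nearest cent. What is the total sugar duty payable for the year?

£73838.88

1 Jan – 10 Oct 2024: 284 days × 423 kg/day = 120,132 kg at £0.58/kg → £69676.56
11 Oct – 31 Dec 2024: 82 days × 423 kg/day = 34,686 kg at £0.12/kg → £4162.32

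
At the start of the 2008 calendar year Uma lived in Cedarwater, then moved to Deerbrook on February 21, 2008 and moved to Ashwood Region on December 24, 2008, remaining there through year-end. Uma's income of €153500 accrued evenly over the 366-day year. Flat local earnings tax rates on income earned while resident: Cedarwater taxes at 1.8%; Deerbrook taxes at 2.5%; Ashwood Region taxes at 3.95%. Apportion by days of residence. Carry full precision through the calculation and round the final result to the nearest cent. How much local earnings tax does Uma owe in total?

Cedarwater, January 1 – February 20, 2008: 51 days → €153500 × 1.8% × 51/366 = €385.0082
Deerbrook, February 21 – December 23, 2008: 307 days → €153500 × 2.5% × 307/366 = €3218.8866
Ashwood Region, December 24 – December 31, 2008: 8 days → €153500 × 3.95% × 8/366 = €132.5301
Total = €3736.4249

€3736.42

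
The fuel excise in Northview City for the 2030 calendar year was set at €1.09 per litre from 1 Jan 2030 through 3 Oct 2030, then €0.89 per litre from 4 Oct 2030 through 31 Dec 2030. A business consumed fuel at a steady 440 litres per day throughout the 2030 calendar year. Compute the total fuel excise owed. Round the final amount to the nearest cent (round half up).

€167222.00

1 Jan – 3 Oct 2030: 276 days × 440 litres/day = 121,440 litres at €1.09/litre → €132369.60
4 Oct – 31 Dec 2030: 89 days × 440 litres/day = 39,160 litres at €0.89/litre → €34852.40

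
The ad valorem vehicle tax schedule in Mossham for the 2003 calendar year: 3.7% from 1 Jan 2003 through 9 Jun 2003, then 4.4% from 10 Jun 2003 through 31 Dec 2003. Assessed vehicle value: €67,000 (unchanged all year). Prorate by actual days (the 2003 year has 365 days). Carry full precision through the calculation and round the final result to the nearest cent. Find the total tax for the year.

€2,742.41

1 Jan – 9 Jun 2003: 160 days at 3.7% → €67,000 × 3.7% × 160/365 = €1,086.6849
10 Jun – 31 Dec 2003: 205 days at 4.4% → €67,000 × 4.4% × 205/365 = €1,655.7260
Total = €2,742.4110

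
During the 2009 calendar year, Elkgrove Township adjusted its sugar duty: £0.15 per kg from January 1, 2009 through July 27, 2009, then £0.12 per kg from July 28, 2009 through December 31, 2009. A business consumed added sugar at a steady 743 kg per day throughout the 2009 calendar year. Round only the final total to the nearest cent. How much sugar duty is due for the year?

January 1 – July 27, 2009: 208 days × 743 kg/day = 154,544 kg at £0.15/kg → £23181.60
July 28 – December 31, 2009: 157 days × 743 kg/day = 116,651 kg at £0.12/kg → £13998.12

£37179.72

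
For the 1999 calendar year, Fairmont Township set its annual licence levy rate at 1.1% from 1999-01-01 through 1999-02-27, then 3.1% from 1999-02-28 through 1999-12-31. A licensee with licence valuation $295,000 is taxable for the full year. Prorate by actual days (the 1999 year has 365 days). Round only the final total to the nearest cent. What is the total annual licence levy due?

$8,207.47

1999-01-01 to 1999-02-27: 58 days at 1.1% → $295,000 × 1.1% × 58/365 = $515.6438
1999-02-28 to 1999-12-31: 307 days at 3.1% → $295,000 × 3.1% × 307/365 = $7,691.8219
Total = $8,207.4658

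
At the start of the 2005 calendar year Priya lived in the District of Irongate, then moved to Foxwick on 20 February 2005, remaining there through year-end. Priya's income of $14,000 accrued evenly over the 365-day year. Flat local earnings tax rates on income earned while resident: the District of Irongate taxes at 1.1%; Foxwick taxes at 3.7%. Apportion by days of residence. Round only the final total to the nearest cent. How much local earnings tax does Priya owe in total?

$468.14

The District of Irongate, 1 January – 19 February 2005: 50 days → $14,000 × 1.1% × 50/365 = $21.0959
Foxwick, 20 February – 31 December 2005: 315 days → $14,000 × 3.7% × 315/365 = $447.0411
Total = $468.1370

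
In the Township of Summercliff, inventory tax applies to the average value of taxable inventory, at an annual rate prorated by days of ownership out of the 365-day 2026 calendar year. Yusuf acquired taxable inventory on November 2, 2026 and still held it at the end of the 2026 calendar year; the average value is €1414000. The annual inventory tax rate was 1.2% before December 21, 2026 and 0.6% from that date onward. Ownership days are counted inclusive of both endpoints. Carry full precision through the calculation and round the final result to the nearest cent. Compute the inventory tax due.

€2533.58

November 2 – December 20, 2026: 49 days at 1.2% → €1414000 × 1.2% × 49/365 = €2277.8959
December 21 – December 31, 2026: 11 days at 0.6% → €1414000 × 0.6% × 11/365 = €255.6822
Total = €2533.5781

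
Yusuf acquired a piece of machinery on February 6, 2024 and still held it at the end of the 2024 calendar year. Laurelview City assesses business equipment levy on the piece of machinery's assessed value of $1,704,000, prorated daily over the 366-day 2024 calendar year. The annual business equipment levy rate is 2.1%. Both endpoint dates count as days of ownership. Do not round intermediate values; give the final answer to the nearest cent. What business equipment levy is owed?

$32,264.26

Days held (February 6 – December 31, 2024): 330 out of 366
Tax = $1,704,000 × 2.1% × 330/366 = $32,264.2623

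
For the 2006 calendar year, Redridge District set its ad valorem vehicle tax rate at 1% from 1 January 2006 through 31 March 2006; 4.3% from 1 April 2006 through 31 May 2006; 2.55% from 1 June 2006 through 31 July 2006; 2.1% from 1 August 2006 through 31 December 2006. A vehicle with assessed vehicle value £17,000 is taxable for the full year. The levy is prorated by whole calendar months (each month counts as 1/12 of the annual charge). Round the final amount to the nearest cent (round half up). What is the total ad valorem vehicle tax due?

1 January – 31 March 2006: 3 months at 1% → £17,000 × 1% × 3/12 = £42.5000
1 April – 31 May 2006: 2 months at 4.3% → £17,000 × 4.3% × 2/12 = £121.8333
1 June – 31 July 2006: 2 months at 2.55% → £17,000 × 2.55% × 2/12 = £72.2500
1 August – 31 December 2006: 5 months at 2.1% → £17,000 × 2.1% × 5/12 = £148.7500
Total = £385.3333

£385.33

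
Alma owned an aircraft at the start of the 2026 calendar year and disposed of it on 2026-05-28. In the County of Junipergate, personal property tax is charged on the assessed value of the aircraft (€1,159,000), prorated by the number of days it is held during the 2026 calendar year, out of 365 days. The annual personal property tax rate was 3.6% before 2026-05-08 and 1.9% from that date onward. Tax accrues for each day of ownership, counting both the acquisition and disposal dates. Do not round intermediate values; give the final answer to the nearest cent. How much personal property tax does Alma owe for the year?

2026-01-01 to 2026-05-07: 127 days at 3.6% → €1,159,000 × 3.6% × 127/365 = €14,517.6658
2026-05-08 to 2026-05-28: 21 days at 1.9% → €1,159,000 × 1.9% × 21/365 = €1,266.9616
Total = €15,784.6274

€15,784.63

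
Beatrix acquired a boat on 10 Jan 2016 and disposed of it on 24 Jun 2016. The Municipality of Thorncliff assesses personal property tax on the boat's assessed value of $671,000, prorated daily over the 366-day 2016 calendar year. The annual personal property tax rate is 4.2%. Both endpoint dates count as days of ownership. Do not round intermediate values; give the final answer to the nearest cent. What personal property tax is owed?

$12,859.00

Days held (10 Jan – 24 Jun 2016): 167 out of 366
Tax = $671,000 × 4.2% × 167/366 = $12,859.0000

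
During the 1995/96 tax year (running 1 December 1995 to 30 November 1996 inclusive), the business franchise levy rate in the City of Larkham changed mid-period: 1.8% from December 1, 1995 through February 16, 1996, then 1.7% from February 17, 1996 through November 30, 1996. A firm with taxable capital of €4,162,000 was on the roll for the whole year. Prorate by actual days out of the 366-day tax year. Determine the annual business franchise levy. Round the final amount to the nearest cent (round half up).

€71,640.98

December 1, 1995 – February 16, 1996: 78 days at 1.8% → €4,162,000 × 1.8% × 78/366 = €15,965.7049
February 17 – November 30, 1996: 288 days at 1.7% → €4,162,000 × 1.7% × 288/366 = €55,675.2787
Total = €71,640.9836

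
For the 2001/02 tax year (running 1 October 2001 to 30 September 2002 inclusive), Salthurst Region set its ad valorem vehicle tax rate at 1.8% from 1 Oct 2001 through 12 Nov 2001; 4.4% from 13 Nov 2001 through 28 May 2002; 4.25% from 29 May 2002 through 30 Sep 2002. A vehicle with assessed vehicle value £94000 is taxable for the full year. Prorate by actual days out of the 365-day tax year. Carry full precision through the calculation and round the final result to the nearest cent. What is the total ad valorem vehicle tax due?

£3799.79

1 Oct – 12 Nov 2001: 43 days at 1.8% → £94000 × 1.8% × 43/365 = £199.3315
13 Nov 2001 – 28 May 2002: 197 days at 4.4% → £94000 × 4.4% × 197/365 = £2232.3068
29 May – 30 Sep 2002: 125 days at 4.25% → £94000 × 4.25% × 125/365 = £1368.1507
Total = £3799.7890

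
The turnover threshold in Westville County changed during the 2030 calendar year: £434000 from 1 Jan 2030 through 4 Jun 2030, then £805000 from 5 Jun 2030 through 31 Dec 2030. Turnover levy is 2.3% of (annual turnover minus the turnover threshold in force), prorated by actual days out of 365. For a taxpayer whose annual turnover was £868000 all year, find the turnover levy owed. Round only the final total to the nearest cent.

£5072.60

1 Jan – 4 Jun 2030: 155 days, exemption £434000 → (£868000 − £434000) × 2.3% × 155/365 = £4238.9315
5 Jun – 31 Dec 2030: 210 days, exemption £805000 → (£868000 − £805000) × 2.3% × 210/365 = £833.6712
Total = £5072.6027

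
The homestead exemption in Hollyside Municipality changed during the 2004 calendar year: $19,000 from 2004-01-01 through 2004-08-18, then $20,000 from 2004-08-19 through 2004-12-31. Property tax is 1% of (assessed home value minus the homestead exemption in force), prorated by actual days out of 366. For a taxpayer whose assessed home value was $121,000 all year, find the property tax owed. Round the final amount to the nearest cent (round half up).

$1,016.31

2004-01-01 to 2004-08-18: 231 days, exemption $19,000 → ($121,000 − $19,000) × 1% × 231/366 = $643.7705
2004-08-19 to 2004-12-31: 135 days, exemption $20,000 → ($121,000 − $20,000) × 1% × 135/366 = $372.5410
Total = $1,016.3115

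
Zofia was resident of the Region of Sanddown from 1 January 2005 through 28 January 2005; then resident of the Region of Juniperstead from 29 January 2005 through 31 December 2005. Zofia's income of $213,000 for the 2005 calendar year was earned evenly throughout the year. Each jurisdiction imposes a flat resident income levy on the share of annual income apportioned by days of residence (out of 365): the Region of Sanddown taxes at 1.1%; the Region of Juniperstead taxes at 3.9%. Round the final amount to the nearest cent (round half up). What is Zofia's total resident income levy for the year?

$7,849.49

The Region of Sanddown, 1 January – 28 January 2005: 28 days → $213,000 × 1.1% × 28/365 = $179.7370
The Region of Juniperstead, 29 January – 31 December 2005: 337 days → $213,000 × 3.9% × 337/365 = $7,669.7507
Total = $7,849.4877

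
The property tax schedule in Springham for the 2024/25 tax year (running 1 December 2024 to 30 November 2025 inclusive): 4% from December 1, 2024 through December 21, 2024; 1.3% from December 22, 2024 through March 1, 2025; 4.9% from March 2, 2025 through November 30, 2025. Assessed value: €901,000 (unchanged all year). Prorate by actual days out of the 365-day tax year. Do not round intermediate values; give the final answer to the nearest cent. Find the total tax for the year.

€37,461.85

December 1 – December 21, 2024: 21 days at 4% → €901,000 × 4% × 21/365 = €2,073.5342
December 22, 2024 – March 1, 2025: 70 days at 1.3% → €901,000 × 1.3% × 70/365 = €2,246.3288
March 2 – November 30, 2025: 274 days at 4.9% → €901,000 × 4.9% × 274/365 = €33,141.9890
Total = €37,461.8521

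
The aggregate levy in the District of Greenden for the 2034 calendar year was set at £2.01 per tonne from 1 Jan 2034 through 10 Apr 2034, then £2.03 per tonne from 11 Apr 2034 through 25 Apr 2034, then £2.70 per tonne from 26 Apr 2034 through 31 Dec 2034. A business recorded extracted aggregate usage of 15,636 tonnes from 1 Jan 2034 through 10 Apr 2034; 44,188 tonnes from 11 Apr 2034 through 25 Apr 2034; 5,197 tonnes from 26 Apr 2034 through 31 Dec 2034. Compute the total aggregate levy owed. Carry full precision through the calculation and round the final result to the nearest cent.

1 Jan – 10 Apr 2034: 15,636 tonnes at £2.01/tonne → £31,428.36
11 Apr – 25 Apr 2034: 44,188 tonnes at £2.03/tonne → £89,701.64
26 Apr – 31 Dec 2034: 5,197 tonnes at £2.70/tonne → £14,031.90

£135,161.90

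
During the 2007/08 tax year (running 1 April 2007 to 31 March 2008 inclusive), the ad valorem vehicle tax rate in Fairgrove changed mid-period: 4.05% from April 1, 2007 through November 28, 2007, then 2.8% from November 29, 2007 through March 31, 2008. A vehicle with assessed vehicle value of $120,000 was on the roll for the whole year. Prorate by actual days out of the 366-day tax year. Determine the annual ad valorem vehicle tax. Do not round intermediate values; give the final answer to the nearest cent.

April 1 – November 28, 2007: 242 days at 4.05% → $120,000 × 4.05% × 242/366 = $3,213.4426
November 29, 2007 – March 31, 2008: 124 days at 2.8% → $120,000 × 2.8% × 124/366 = $1,138.3607
Total = $4,351.8033

$4,351.80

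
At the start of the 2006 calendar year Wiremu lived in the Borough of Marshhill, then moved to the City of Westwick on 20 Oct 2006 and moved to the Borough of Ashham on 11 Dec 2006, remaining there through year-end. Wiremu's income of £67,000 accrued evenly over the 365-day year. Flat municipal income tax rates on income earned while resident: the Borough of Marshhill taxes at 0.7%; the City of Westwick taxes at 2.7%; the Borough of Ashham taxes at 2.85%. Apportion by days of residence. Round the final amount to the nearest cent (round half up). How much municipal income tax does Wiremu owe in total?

£742.78

The Borough of Marshhill, 1 Jan – 19 Oct 2006: 292 days → £67,000 × 0.7% × 292/365 = £375.2000
The City of Westwick, 20 Oct – 10 Dec 2006: 52 days → £67,000 × 2.7% × 52/365 = £257.7205
The Borough of Ashham, 11 Dec – 31 Dec 2006: 21 days → £67,000 × 2.85% × 21/365 = £109.8616
Total = £742.7822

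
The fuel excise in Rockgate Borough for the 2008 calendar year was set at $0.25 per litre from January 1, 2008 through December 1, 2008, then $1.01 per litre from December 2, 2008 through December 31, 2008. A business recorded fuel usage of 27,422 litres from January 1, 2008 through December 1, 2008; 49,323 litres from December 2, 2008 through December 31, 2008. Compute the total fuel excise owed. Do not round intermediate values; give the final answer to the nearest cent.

January 1 – December 1, 2008: 27,422 litres at $0.25/litre → $6,855.50
December 2 – December 31, 2008: 49,323 litres at $1.01/litre → $49,816.23

$56,671.73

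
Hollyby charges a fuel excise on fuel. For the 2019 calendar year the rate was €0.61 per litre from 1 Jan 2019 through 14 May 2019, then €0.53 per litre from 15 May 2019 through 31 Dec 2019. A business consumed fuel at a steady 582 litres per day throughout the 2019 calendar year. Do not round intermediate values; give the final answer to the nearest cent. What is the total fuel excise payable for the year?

1 Jan – 14 May 2019: 134 days × 582 litres/day = 77,988 litres at €0.61/litre → €47572.68
15 May – 31 Dec 2019: 231 days × 582 litres/day = 134,442 litres at €0.53/litre → €71254.26

€118826.94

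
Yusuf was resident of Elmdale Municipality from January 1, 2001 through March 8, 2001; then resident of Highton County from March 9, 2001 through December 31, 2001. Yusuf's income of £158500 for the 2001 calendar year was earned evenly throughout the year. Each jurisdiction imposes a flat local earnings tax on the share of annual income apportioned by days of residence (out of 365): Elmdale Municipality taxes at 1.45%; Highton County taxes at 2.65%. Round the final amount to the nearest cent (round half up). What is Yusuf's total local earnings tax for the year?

Elmdale Municipality, January 1 – March 8, 2001: 67 days → £158500 × 1.45% × 67/365 = £421.8705
Highton County, March 9 – December 31, 2001: 298 days → £158500 × 2.65% × 298/365 = £3429.2452
Total = £3851.1158

£3851.12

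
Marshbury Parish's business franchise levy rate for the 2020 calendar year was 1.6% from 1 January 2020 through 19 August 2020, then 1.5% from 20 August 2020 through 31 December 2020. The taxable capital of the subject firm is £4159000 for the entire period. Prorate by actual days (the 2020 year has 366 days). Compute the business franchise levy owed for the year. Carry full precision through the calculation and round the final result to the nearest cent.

1 January – 19 August 2020: 232 days at 1.6% → £4159000 × 1.6% × 232/366 = £42180.8962
20 August – 31 December 2020: 134 days at 1.5% → £4159000 × 1.5% × 134/366 = £22840.4098
Total = £65021.3060

£65021.31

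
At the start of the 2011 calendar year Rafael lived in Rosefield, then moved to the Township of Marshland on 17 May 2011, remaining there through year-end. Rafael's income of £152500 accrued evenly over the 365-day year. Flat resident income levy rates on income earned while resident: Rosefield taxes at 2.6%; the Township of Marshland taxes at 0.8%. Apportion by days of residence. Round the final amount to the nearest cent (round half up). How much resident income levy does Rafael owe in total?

Rosefield, 1 January – 16 May 2011: 136 days → £152500 × 2.6% × 136/365 = £1477.3699
The Township of Marshland, 17 May – 31 December 2011: 229 days → £152500 × 0.8% × 229/365 = £765.4247
Total = £2242.7945

£2242.79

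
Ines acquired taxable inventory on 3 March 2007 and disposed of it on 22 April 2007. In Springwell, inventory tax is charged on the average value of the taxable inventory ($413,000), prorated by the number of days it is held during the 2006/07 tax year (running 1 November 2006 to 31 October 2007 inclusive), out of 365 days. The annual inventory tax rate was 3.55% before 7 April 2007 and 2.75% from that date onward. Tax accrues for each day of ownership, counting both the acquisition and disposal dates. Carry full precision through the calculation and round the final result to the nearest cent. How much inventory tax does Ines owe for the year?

3 March – 6 April 2007: 35 days at 3.55% → $413,000 × 3.55% × 35/365 = $1,405.8973
7 April – 22 April 2007: 16 days at 2.75% → $413,000 × 2.75% × 16/365 = $497.8630
Total = $1,903.7603

$1,903.76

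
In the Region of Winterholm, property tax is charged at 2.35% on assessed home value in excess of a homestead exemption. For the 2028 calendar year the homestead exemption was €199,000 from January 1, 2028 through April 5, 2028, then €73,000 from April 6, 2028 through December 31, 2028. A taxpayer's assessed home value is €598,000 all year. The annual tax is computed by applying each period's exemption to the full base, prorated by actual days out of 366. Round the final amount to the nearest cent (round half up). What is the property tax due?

€11,560.84

January 1 – April 5, 2028: 96 days, exemption €199,000 → (€598,000 − €199,000) × 2.35% × 96/366 = €2,459.4098
April 6 – December 31, 2028: 270 days, exemption €73,000 → (€598,000 − €73,000) × 2.35% × 270/366 = €9,101.4344
Total = €11,560.8443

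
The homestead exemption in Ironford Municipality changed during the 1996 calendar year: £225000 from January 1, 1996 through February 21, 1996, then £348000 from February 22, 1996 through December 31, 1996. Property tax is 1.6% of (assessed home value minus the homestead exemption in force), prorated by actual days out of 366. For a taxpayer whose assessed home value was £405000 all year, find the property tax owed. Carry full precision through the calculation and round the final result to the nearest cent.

January 1 – February 21, 1996: 52 days, exemption £225000 → (£405000 − £225000) × 1.6% × 52/366 = £409.1803
February 22 – December 31, 1996: 314 days, exemption £348000 → (£405000 − £348000) × 1.6% × 314/366 = £782.4262
Total = £1191.6066

£1191.61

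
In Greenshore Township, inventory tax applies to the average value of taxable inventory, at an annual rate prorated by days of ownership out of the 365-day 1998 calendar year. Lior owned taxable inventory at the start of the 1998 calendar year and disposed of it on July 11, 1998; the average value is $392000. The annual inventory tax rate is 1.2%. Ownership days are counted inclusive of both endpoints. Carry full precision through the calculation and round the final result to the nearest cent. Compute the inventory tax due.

Days held (January 1 – July 11, 1998): 192 out of 365
Tax = $392000 × 1.2% × 192/365 = $2474.4329

$2474.43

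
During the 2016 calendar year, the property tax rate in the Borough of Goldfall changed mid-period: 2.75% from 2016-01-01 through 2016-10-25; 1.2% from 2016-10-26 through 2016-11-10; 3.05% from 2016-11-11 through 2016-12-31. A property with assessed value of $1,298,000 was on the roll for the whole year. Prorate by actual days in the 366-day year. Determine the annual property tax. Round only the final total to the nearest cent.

$35,358.09

2016-01-01 to 2016-10-25: 299 days at 2.75% → $1,298,000 × 2.75% × 299/366 = $29,160.6694
2016-10-26 to 2016-11-10: 16 days at 1.2% → $1,298,000 × 1.2% × 16/366 = $680.9180
2016-11-11 to 2016-12-31: 51 days at 3.05% → $1,298,000 × 3.05% × 51/366 = $5,516.5000
Total = $35,358.0874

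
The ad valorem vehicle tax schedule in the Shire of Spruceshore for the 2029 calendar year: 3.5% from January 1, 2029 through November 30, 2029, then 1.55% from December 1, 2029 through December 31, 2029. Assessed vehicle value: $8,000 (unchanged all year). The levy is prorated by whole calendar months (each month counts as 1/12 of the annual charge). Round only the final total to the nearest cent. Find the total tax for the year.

$267.00

January 1 – November 30, 2029: 11 months at 3.5% → $8,000 × 3.5% × 11/12 = $256.6667
December 1 – December 31, 2029: 1 month at 1.55% → $8,000 × 1.55% × 1/12 = $10.3333
Total = $267.0000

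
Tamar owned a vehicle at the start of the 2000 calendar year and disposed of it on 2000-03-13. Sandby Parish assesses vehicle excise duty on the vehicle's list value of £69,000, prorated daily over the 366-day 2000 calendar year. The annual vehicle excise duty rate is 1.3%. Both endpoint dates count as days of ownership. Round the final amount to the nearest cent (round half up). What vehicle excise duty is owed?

£178.91

Days held (2000-01-01 to 2000-03-13): 73 out of 366
Tax = £69,000 × 1.3% × 73/366 = £178.9098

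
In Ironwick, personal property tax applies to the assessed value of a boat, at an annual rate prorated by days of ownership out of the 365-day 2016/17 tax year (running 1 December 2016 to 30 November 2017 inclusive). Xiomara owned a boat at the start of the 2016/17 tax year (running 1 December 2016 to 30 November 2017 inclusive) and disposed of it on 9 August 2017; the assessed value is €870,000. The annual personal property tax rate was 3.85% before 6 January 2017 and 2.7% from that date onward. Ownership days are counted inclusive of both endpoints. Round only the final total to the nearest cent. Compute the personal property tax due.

€17,204.55

1 December 2016 – 5 January 2017: 36 days at 3.85% → €870,000 × 3.85% × 36/365 = €3,303.6164
6 January – 9 August 2017: 216 days at 2.7% → €870,000 × 2.7% × 216/365 = €13,900.9315
Total = €17,204.5479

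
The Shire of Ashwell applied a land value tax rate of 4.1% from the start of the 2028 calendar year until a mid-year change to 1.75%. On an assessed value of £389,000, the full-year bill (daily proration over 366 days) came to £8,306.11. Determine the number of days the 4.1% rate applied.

Let d = days at the first rate; then 366 − d days at the second rate.
£389,000 × [4.1%·d + 1.75%·(366−d)] / 366 = £8,306.11
Solving gives d = 60, so the new rate took effect on March 1, 2028.

60 days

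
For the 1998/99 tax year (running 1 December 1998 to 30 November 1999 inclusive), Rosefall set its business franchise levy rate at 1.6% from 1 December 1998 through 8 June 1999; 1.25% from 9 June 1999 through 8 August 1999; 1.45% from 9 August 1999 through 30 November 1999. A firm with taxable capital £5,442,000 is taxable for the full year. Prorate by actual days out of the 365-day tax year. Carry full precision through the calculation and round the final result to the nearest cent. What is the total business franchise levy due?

1 December 1998 – 8 June 1999: 190 days at 1.6% → £5,442,000 × 1.6% × 190/365 = £45,325.1507
9 June – 8 August 1999: 61 days at 1.25% → £5,442,000 × 1.25% × 61/365 = £11,368.5616
9 August – 30 November 1999: 114 days at 1.45% → £5,442,000 × 1.45% × 114/365 = £24,645.5507
Total = £81,339.2630

£81,339.26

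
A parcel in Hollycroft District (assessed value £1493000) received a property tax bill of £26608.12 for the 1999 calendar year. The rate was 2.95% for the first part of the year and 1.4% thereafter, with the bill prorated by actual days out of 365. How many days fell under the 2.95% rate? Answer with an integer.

90 days

Let d = days at the first rate; then 365 − d days at the second rate.
£1493000 × [2.95%·d + 1.4%·(365−d)] / 365 = £26608.12
Solving gives d = 90, so the new rate took effect on April 1, 1999.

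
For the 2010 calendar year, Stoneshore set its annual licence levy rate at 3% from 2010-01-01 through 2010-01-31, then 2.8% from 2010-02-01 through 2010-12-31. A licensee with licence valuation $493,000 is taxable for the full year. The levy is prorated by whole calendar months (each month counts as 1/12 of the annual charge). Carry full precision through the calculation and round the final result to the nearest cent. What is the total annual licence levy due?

$13,886.17

2010-01-01 to 2010-01-31: 1 month at 3% → $493,000 × 3% × 1/12 = $1,232.5000
2010-02-01 to 2010-12-31: 11 months at 2.8% → $493,000 × 2.8% × 11/12 = $12,653.6667
Total = $13,886.1667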